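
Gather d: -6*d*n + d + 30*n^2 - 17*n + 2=d*(1 - 6*n) + 30*n^2 - 17*n + 2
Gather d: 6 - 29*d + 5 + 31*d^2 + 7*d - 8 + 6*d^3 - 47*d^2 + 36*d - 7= 6*d^3 - 16*d^2 + 14*d - 4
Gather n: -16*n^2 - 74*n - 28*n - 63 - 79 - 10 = -16*n^2 - 102*n - 152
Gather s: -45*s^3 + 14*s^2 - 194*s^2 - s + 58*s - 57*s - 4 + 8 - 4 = -45*s^3 - 180*s^2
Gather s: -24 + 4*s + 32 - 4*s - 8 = 0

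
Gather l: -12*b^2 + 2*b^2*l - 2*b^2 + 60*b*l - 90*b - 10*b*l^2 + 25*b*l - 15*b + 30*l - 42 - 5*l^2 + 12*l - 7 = -14*b^2 - 105*b + l^2*(-10*b - 5) + l*(2*b^2 + 85*b + 42) - 49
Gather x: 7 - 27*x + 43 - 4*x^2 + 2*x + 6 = -4*x^2 - 25*x + 56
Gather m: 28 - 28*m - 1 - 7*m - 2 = 25 - 35*m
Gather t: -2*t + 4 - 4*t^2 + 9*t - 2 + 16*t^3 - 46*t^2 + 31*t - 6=16*t^3 - 50*t^2 + 38*t - 4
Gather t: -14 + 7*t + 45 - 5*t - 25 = 2*t + 6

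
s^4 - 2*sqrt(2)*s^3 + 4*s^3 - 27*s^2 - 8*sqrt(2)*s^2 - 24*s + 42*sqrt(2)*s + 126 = (s - 3)*(s + 7)*(s - 3*sqrt(2))*(s + sqrt(2))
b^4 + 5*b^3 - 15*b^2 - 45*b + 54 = (b - 3)*(b - 1)*(b + 3)*(b + 6)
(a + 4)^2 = a^2 + 8*a + 16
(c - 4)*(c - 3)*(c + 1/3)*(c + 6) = c^4 - 2*c^3/3 - 91*c^2/3 + 62*c + 24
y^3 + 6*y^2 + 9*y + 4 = (y + 1)^2*(y + 4)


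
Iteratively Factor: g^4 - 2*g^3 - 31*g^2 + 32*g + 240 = (g - 4)*(g^3 + 2*g^2 - 23*g - 60) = (g - 5)*(g - 4)*(g^2 + 7*g + 12) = (g - 5)*(g - 4)*(g + 3)*(g + 4)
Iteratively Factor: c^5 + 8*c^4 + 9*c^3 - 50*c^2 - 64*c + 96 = (c + 4)*(c^4 + 4*c^3 - 7*c^2 - 22*c + 24) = (c + 3)*(c + 4)*(c^3 + c^2 - 10*c + 8) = (c - 2)*(c + 3)*(c + 4)*(c^2 + 3*c - 4) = (c - 2)*(c + 3)*(c + 4)^2*(c - 1)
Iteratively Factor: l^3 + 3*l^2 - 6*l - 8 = (l + 4)*(l^2 - l - 2) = (l - 2)*(l + 4)*(l + 1)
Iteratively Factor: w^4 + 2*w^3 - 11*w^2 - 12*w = (w + 4)*(w^3 - 2*w^2 - 3*w) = (w + 1)*(w + 4)*(w^2 - 3*w) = (w - 3)*(w + 1)*(w + 4)*(w)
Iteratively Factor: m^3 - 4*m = (m - 2)*(m^2 + 2*m) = m*(m - 2)*(m + 2)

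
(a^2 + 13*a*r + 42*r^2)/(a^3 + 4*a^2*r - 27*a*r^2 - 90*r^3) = (-a - 7*r)/(-a^2 + 2*a*r + 15*r^2)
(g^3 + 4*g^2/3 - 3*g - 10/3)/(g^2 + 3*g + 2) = g - 5/3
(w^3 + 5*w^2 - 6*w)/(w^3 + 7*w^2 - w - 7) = w*(w + 6)/(w^2 + 8*w + 7)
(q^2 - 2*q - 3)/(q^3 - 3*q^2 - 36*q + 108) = (q + 1)/(q^2 - 36)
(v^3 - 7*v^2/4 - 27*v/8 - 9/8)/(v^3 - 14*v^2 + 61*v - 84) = (8*v^2 + 10*v + 3)/(8*(v^2 - 11*v + 28))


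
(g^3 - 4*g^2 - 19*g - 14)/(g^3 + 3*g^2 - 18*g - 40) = (g^2 - 6*g - 7)/(g^2 + g - 20)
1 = 1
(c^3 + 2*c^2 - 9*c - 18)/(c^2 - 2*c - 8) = (c^2 - 9)/(c - 4)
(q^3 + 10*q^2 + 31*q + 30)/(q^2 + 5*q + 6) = q + 5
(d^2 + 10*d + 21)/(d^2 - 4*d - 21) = (d + 7)/(d - 7)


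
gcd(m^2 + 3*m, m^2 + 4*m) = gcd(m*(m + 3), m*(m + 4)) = m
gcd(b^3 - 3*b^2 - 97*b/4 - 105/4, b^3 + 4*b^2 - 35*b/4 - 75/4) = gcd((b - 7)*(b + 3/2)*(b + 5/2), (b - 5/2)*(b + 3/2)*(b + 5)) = b + 3/2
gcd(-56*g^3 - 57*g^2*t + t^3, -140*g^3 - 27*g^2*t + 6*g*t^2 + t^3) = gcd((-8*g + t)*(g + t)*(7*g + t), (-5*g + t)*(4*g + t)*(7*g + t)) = 7*g + t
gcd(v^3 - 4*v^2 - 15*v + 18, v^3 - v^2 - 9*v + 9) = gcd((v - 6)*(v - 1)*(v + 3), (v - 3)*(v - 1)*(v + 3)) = v^2 + 2*v - 3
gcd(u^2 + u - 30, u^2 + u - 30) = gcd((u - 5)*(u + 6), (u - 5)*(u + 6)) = u^2 + u - 30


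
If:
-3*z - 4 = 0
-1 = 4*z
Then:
No Solution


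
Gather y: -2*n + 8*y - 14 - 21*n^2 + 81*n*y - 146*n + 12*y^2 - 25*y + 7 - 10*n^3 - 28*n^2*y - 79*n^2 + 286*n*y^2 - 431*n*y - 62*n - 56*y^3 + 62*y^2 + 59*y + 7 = -10*n^3 - 100*n^2 - 210*n - 56*y^3 + y^2*(286*n + 74) + y*(-28*n^2 - 350*n + 42)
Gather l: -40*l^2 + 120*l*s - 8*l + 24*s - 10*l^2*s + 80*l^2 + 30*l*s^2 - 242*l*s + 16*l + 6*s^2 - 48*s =l^2*(40 - 10*s) + l*(30*s^2 - 122*s + 8) + 6*s^2 - 24*s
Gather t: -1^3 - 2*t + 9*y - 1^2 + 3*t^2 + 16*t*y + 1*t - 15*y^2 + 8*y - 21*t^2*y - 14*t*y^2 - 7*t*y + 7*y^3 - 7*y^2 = t^2*(3 - 21*y) + t*(-14*y^2 + 9*y - 1) + 7*y^3 - 22*y^2 + 17*y - 2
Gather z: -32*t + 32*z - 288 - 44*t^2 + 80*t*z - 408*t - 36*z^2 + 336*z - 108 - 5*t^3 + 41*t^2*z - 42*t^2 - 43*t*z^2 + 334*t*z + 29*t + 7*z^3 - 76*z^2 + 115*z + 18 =-5*t^3 - 86*t^2 - 411*t + 7*z^3 + z^2*(-43*t - 112) + z*(41*t^2 + 414*t + 483) - 378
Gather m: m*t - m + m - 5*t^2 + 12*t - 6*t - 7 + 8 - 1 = m*t - 5*t^2 + 6*t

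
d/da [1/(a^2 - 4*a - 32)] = 2*(2 - a)/(-a^2 + 4*a + 32)^2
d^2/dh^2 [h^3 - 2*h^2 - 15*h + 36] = 6*h - 4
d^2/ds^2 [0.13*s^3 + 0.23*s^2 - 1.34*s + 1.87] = 0.78*s + 0.46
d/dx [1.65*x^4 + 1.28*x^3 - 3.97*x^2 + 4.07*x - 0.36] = 6.6*x^3 + 3.84*x^2 - 7.94*x + 4.07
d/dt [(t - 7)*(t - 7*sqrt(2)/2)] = 2*t - 7 - 7*sqrt(2)/2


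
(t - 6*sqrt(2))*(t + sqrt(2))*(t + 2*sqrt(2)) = t^3 - 3*sqrt(2)*t^2 - 32*t - 24*sqrt(2)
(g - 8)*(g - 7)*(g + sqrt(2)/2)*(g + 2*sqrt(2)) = g^4 - 15*g^3 + 5*sqrt(2)*g^3/2 - 75*sqrt(2)*g^2/2 + 58*g^2 - 30*g + 140*sqrt(2)*g + 112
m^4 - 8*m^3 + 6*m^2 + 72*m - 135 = (m - 5)*(m - 3)^2*(m + 3)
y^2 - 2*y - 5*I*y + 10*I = (y - 2)*(y - 5*I)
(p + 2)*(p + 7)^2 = p^3 + 16*p^2 + 77*p + 98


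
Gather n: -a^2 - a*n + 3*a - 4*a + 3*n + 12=-a^2 - a + n*(3 - a) + 12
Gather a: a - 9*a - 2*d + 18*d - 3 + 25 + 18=-8*a + 16*d + 40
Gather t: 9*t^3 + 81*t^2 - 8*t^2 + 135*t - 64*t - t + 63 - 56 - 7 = 9*t^3 + 73*t^2 + 70*t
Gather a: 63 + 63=126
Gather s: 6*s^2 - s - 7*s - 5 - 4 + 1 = 6*s^2 - 8*s - 8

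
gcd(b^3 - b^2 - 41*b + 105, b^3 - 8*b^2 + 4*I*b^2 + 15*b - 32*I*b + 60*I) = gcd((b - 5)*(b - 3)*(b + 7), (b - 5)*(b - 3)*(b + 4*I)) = b^2 - 8*b + 15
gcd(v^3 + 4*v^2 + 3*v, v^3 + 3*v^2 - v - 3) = v^2 + 4*v + 3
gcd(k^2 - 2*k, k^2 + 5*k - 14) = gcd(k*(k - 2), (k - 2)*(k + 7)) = k - 2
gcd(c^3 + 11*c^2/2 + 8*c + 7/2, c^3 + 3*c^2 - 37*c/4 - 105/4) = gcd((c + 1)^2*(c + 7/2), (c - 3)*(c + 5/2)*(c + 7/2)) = c + 7/2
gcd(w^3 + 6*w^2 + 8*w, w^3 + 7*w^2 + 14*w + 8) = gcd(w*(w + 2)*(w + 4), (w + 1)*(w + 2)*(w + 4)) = w^2 + 6*w + 8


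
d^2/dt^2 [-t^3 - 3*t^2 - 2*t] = -6*t - 6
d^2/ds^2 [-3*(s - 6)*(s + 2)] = -6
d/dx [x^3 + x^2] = x*(3*x + 2)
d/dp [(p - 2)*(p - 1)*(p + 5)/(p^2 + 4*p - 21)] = (p^4 + 8*p^3 - 42*p^2 - 104*p + 233)/(p^4 + 8*p^3 - 26*p^2 - 168*p + 441)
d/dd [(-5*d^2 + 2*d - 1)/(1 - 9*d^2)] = 2*(9*d^2 - 14*d + 1)/(81*d^4 - 18*d^2 + 1)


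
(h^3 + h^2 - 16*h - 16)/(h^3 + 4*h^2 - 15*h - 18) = (h^2 - 16)/(h^2 + 3*h - 18)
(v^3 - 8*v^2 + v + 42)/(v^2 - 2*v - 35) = (v^2 - v - 6)/(v + 5)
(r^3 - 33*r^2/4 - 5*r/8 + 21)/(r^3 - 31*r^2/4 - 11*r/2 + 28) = (r + 3/2)/(r + 2)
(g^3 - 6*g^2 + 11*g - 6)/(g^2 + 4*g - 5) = (g^2 - 5*g + 6)/(g + 5)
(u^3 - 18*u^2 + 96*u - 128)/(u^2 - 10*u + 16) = u - 8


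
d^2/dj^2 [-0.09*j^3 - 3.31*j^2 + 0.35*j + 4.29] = -0.54*j - 6.62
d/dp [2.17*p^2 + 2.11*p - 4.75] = 4.34*p + 2.11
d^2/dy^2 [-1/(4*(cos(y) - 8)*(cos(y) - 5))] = (4*sin(y)^4 - 11*sin(y)^2 + 2275*cos(y)/4 - 39*cos(3*y)/4 - 251)/(4*(cos(y) - 8)^3*(cos(y) - 5)^3)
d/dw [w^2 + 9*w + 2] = 2*w + 9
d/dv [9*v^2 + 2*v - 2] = 18*v + 2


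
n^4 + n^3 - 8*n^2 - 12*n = n*(n - 3)*(n + 2)^2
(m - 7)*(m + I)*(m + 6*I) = m^3 - 7*m^2 + 7*I*m^2 - 6*m - 49*I*m + 42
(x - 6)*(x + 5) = x^2 - x - 30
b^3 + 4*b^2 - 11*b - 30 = (b - 3)*(b + 2)*(b + 5)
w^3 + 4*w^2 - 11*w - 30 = (w - 3)*(w + 2)*(w + 5)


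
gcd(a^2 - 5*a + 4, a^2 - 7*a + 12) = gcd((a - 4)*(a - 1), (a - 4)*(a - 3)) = a - 4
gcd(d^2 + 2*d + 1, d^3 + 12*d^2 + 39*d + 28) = d + 1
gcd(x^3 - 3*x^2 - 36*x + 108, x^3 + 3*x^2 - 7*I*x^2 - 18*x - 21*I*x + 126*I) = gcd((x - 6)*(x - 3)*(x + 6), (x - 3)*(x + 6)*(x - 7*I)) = x^2 + 3*x - 18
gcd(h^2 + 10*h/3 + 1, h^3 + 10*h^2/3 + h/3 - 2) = h + 3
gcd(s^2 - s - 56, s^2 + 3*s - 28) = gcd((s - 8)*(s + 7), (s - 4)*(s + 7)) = s + 7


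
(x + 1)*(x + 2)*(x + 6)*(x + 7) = x^4 + 16*x^3 + 83*x^2 + 152*x + 84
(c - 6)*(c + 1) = c^2 - 5*c - 6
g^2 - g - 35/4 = (g - 7/2)*(g + 5/2)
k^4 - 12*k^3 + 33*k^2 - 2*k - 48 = (k - 8)*(k - 3)*(k - 2)*(k + 1)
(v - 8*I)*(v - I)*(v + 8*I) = v^3 - I*v^2 + 64*v - 64*I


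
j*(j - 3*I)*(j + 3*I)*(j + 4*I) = j^4 + 4*I*j^3 + 9*j^2 + 36*I*j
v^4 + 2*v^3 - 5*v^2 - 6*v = v*(v - 2)*(v + 1)*(v + 3)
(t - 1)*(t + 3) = t^2 + 2*t - 3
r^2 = r^2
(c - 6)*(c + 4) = c^2 - 2*c - 24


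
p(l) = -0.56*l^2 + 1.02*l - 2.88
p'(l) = 1.02 - 1.12*l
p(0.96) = -2.42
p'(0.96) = -0.06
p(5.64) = -14.94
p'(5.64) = -5.30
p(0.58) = -2.48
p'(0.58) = 0.37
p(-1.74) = -6.35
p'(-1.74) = 2.97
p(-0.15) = -3.05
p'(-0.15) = 1.19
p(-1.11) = -4.70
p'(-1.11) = 2.26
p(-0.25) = -3.17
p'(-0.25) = 1.30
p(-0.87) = -4.19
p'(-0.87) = 1.99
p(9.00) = -39.06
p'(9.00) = -9.06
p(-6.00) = -29.16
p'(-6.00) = 7.74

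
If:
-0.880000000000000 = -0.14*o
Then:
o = 6.29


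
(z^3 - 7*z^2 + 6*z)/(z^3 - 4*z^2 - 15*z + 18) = z/(z + 3)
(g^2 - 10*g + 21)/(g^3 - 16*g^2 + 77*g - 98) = (g - 3)/(g^2 - 9*g + 14)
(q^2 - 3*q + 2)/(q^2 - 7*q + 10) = (q - 1)/(q - 5)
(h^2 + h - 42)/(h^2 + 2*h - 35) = (h - 6)/(h - 5)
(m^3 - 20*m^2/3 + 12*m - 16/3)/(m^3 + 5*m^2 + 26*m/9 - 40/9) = 3*(m^2 - 6*m + 8)/(3*m^2 + 17*m + 20)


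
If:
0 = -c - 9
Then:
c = -9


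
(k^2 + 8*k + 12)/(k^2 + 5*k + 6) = (k + 6)/(k + 3)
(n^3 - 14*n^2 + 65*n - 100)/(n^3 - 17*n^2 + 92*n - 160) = (n - 5)/(n - 8)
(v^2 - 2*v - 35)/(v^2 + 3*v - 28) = (v^2 - 2*v - 35)/(v^2 + 3*v - 28)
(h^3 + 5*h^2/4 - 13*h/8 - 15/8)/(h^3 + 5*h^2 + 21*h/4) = (4*h^2 - h - 5)/(2*h*(2*h + 7))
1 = 1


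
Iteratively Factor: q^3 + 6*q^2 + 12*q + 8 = (q + 2)*(q^2 + 4*q + 4) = (q + 2)^2*(q + 2)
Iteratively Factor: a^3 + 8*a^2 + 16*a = (a)*(a^2 + 8*a + 16) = a*(a + 4)*(a + 4)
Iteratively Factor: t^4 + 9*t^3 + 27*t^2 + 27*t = (t + 3)*(t^3 + 6*t^2 + 9*t) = t*(t + 3)*(t^2 + 6*t + 9) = t*(t + 3)^2*(t + 3)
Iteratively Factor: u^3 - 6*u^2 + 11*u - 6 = (u - 2)*(u^2 - 4*u + 3) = (u - 3)*(u - 2)*(u - 1)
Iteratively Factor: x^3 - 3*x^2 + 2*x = (x - 1)*(x^2 - 2*x) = x*(x - 1)*(x - 2)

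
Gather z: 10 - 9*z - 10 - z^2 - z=-z^2 - 10*z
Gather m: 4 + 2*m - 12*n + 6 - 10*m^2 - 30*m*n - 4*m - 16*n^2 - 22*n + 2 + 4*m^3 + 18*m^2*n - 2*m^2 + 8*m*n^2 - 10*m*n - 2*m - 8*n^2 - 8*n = 4*m^3 + m^2*(18*n - 12) + m*(8*n^2 - 40*n - 4) - 24*n^2 - 42*n + 12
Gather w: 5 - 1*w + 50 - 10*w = 55 - 11*w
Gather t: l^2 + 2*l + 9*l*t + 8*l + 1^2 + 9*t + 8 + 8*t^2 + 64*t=l^2 + 10*l + 8*t^2 + t*(9*l + 73) + 9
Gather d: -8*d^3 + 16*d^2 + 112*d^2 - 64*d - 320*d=-8*d^3 + 128*d^2 - 384*d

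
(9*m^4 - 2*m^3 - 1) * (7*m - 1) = 63*m^5 - 23*m^4 + 2*m^3 - 7*m + 1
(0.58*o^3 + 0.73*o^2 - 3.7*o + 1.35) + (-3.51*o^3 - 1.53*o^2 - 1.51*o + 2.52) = -2.93*o^3 - 0.8*o^2 - 5.21*o + 3.87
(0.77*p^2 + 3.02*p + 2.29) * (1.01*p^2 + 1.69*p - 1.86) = 0.7777*p^4 + 4.3515*p^3 + 5.9845*p^2 - 1.7471*p - 4.2594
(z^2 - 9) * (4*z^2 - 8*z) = 4*z^4 - 8*z^3 - 36*z^2 + 72*z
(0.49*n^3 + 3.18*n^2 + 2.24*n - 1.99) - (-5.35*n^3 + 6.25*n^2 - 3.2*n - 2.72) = 5.84*n^3 - 3.07*n^2 + 5.44*n + 0.73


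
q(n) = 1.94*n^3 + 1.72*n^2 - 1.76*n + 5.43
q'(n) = 5.82*n^2 + 3.44*n - 1.76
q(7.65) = 961.16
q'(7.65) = 365.16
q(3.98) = 147.98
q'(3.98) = 104.12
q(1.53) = 13.71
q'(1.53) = 17.13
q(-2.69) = -15.15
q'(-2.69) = 31.10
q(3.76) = 126.25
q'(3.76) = 93.46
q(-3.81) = -70.19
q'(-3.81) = 69.62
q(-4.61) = -139.97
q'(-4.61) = 106.07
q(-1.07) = 6.91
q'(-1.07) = 1.22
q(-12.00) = -3078.09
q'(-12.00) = 795.04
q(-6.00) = -341.13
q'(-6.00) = 187.12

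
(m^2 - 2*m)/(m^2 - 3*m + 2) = m/(m - 1)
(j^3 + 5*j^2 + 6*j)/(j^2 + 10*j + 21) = j*(j + 2)/(j + 7)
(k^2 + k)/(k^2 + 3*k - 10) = k*(k + 1)/(k^2 + 3*k - 10)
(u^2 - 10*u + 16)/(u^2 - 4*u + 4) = (u - 8)/(u - 2)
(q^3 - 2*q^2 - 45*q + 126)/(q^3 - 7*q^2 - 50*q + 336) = (q - 3)/(q - 8)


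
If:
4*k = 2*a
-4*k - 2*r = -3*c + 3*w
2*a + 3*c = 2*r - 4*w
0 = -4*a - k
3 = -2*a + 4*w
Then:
No Solution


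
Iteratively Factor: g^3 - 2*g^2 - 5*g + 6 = (g - 3)*(g^2 + g - 2) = (g - 3)*(g - 1)*(g + 2)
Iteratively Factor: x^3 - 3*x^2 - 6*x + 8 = (x + 2)*(x^2 - 5*x + 4) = (x - 1)*(x + 2)*(x - 4)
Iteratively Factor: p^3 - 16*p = (p - 4)*(p^2 + 4*p) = p*(p - 4)*(p + 4)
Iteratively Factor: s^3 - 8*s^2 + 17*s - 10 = (s - 2)*(s^2 - 6*s + 5) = (s - 2)*(s - 1)*(s - 5)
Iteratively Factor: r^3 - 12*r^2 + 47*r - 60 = (r - 4)*(r^2 - 8*r + 15) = (r - 4)*(r - 3)*(r - 5)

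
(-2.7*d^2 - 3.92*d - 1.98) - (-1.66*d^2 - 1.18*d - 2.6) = -1.04*d^2 - 2.74*d + 0.62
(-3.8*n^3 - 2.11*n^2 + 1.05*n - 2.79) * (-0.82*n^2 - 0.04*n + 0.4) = 3.116*n^5 + 1.8822*n^4 - 2.2966*n^3 + 1.4018*n^2 + 0.5316*n - 1.116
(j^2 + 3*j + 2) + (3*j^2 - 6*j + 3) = 4*j^2 - 3*j + 5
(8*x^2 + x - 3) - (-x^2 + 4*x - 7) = 9*x^2 - 3*x + 4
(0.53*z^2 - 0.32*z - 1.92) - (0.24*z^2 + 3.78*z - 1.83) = 0.29*z^2 - 4.1*z - 0.0899999999999999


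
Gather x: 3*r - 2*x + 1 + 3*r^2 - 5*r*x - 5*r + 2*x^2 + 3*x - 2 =3*r^2 - 2*r + 2*x^2 + x*(1 - 5*r) - 1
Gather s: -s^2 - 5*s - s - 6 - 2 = -s^2 - 6*s - 8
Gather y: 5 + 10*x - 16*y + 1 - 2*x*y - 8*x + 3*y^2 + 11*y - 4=2*x + 3*y^2 + y*(-2*x - 5) + 2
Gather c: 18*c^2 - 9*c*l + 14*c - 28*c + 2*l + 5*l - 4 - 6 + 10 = 18*c^2 + c*(-9*l - 14) + 7*l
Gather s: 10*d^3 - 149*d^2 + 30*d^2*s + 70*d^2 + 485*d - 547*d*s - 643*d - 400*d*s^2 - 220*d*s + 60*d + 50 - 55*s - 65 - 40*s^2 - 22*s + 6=10*d^3 - 79*d^2 - 98*d + s^2*(-400*d - 40) + s*(30*d^2 - 767*d - 77) - 9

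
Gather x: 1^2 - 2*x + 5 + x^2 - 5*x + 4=x^2 - 7*x + 10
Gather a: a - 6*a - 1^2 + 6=5 - 5*a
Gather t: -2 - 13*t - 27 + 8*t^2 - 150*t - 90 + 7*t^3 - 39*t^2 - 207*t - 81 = 7*t^3 - 31*t^2 - 370*t - 200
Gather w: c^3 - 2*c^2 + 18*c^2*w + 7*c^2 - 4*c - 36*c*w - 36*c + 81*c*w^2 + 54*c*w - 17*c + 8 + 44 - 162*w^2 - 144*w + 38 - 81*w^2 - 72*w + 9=c^3 + 5*c^2 - 57*c + w^2*(81*c - 243) + w*(18*c^2 + 18*c - 216) + 99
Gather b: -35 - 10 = -45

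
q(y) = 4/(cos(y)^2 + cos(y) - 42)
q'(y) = 4*(2*sin(y)*cos(y) + sin(y))/(cos(y)^2 + cos(y) - 42)^2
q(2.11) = -0.09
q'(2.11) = -0.00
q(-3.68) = -0.09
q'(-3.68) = -0.00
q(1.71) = -0.09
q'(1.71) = 0.00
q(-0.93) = -0.10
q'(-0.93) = -0.00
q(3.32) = -0.10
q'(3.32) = 0.00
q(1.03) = -0.10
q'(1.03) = 0.00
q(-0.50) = -0.10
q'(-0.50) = -0.00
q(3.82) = -0.09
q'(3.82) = 0.00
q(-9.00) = -0.10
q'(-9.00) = 0.00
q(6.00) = -0.10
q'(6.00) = 0.00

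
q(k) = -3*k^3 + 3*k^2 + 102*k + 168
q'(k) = -9*k^2 + 6*k + 102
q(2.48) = 393.65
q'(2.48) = 61.53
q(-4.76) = 74.00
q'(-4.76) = -130.48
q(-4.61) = 55.45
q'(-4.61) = -116.93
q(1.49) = 316.72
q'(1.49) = 90.96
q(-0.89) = 81.71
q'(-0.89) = 89.53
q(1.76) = 340.46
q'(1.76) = 84.68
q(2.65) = 403.54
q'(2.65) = 54.70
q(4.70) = 402.20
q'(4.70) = -68.61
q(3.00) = 420.00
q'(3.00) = 39.00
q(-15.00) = 9438.00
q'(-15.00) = -2013.00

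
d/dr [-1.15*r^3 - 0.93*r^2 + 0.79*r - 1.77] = -3.45*r^2 - 1.86*r + 0.79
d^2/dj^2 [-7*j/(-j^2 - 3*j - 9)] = 14*(j*(2*j + 3)^2 - 3*(j + 1)*(j^2 + 3*j + 9))/(j^2 + 3*j + 9)^3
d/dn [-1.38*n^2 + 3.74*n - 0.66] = 3.74 - 2.76*n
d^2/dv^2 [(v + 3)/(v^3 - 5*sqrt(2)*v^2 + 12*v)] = 2*(v*(v^2 - 5*sqrt(2)*v + 12)*(-3*v^2 + 10*sqrt(2)*v - (v + 3)*(3*v - 5*sqrt(2)) - 12) + (v + 3)*(3*v^2 - 10*sqrt(2)*v + 12)^2)/(v^3*(v^2 - 5*sqrt(2)*v + 12)^3)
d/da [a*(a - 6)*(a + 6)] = 3*a^2 - 36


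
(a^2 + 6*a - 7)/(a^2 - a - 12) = (-a^2 - 6*a + 7)/(-a^2 + a + 12)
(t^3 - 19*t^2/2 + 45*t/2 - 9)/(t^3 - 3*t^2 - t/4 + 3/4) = 2*(t - 6)/(2*t + 1)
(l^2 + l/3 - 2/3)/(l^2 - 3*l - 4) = (l - 2/3)/(l - 4)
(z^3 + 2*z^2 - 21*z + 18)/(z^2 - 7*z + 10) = (z^3 + 2*z^2 - 21*z + 18)/(z^2 - 7*z + 10)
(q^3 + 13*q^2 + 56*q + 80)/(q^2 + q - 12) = (q^2 + 9*q + 20)/(q - 3)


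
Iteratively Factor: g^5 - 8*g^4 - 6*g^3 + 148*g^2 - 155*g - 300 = (g + 4)*(g^4 - 12*g^3 + 42*g^2 - 20*g - 75) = (g + 1)*(g + 4)*(g^3 - 13*g^2 + 55*g - 75) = (g - 5)*(g + 1)*(g + 4)*(g^2 - 8*g + 15) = (g - 5)*(g - 3)*(g + 1)*(g + 4)*(g - 5)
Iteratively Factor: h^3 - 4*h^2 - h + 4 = (h + 1)*(h^2 - 5*h + 4) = (h - 1)*(h + 1)*(h - 4)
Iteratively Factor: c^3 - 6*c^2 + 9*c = (c)*(c^2 - 6*c + 9) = c*(c - 3)*(c - 3)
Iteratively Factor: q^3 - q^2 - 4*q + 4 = (q + 2)*(q^2 - 3*q + 2) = (q - 1)*(q + 2)*(q - 2)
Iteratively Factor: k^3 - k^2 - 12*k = (k)*(k^2 - k - 12) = k*(k - 4)*(k + 3)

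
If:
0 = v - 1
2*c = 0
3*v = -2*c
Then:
No Solution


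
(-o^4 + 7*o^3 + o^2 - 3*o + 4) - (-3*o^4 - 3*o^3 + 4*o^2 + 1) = 2*o^4 + 10*o^3 - 3*o^2 - 3*o + 3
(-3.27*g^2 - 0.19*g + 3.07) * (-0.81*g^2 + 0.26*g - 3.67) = 2.6487*g^4 - 0.6963*g^3 + 9.4648*g^2 + 1.4955*g - 11.2669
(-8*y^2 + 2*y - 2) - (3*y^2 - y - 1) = -11*y^2 + 3*y - 1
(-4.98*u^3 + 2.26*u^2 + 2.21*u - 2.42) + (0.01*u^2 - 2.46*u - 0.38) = -4.98*u^3 + 2.27*u^2 - 0.25*u - 2.8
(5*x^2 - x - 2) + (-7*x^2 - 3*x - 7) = -2*x^2 - 4*x - 9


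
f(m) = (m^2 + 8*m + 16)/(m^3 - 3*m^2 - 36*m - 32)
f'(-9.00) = 0.00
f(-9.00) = -0.04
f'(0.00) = 0.31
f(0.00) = -0.50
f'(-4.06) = 0.03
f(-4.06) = -0.00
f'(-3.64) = 0.04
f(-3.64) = 0.01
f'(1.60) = 0.02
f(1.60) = -0.34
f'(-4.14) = 0.02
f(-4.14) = -0.00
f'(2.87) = -0.03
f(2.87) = -0.35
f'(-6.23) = 0.01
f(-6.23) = -0.03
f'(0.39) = 0.15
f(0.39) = -0.42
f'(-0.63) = 2.42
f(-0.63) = -1.06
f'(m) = (2*m + 8)/(m^3 - 3*m^2 - 36*m - 32) + (-3*m^2 + 6*m + 36)*(m^2 + 8*m + 16)/(m^3 - 3*m^2 - 36*m - 32)^2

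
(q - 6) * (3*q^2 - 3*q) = 3*q^3 - 21*q^2 + 18*q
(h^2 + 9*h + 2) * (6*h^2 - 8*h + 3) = 6*h^4 + 46*h^3 - 57*h^2 + 11*h + 6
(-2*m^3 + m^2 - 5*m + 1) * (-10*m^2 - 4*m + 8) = 20*m^5 - 2*m^4 + 30*m^3 + 18*m^2 - 44*m + 8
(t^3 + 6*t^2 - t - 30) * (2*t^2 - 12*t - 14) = 2*t^5 - 88*t^3 - 132*t^2 + 374*t + 420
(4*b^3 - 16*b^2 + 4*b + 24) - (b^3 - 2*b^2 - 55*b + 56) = 3*b^3 - 14*b^2 + 59*b - 32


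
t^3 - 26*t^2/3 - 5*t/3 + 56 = (t - 8)*(t - 3)*(t + 7/3)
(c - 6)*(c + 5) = c^2 - c - 30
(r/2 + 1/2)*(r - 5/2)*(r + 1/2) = r^3/2 - r^2/2 - 13*r/8 - 5/8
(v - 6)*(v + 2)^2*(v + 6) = v^4 + 4*v^3 - 32*v^2 - 144*v - 144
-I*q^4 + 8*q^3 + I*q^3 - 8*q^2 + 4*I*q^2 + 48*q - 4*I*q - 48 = (q - 2*I)*(q + 4*I)*(q + 6*I)*(-I*q + I)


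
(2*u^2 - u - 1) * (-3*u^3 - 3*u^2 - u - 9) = -6*u^5 - 3*u^4 + 4*u^3 - 14*u^2 + 10*u + 9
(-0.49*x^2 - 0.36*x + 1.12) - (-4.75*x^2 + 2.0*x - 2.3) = 4.26*x^2 - 2.36*x + 3.42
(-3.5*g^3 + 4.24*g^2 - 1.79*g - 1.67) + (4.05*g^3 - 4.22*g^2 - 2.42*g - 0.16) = 0.55*g^3 + 0.0200000000000005*g^2 - 4.21*g - 1.83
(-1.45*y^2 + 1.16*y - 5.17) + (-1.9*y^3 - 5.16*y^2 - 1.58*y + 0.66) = -1.9*y^3 - 6.61*y^2 - 0.42*y - 4.51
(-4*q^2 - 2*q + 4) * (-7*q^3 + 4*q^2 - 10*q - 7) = 28*q^5 - 2*q^4 + 4*q^3 + 64*q^2 - 26*q - 28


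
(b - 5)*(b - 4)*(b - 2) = b^3 - 11*b^2 + 38*b - 40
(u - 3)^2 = u^2 - 6*u + 9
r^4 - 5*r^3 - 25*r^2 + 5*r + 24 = (r - 8)*(r - 1)*(r + 1)*(r + 3)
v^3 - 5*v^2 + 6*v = v*(v - 3)*(v - 2)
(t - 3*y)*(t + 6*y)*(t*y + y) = t^3*y + 3*t^2*y^2 + t^2*y - 18*t*y^3 + 3*t*y^2 - 18*y^3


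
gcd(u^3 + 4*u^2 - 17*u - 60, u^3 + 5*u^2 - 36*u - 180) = u + 5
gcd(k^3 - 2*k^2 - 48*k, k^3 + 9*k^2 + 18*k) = k^2 + 6*k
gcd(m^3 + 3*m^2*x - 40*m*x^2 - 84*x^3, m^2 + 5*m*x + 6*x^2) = m + 2*x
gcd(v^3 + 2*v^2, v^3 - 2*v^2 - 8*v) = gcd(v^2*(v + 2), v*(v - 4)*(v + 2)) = v^2 + 2*v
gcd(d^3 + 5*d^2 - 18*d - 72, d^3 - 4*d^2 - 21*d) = d + 3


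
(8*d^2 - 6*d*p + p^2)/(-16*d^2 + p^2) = (-2*d + p)/(4*d + p)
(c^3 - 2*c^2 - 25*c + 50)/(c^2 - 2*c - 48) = (-c^3 + 2*c^2 + 25*c - 50)/(-c^2 + 2*c + 48)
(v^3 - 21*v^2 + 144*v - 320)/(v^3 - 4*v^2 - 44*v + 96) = (v^2 - 13*v + 40)/(v^2 + 4*v - 12)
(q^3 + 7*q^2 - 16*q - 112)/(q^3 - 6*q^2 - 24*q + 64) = (q^2 + 3*q - 28)/(q^2 - 10*q + 16)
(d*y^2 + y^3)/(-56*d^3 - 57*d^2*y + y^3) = y^2/(-56*d^2 - d*y + y^2)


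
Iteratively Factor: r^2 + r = (r + 1)*(r)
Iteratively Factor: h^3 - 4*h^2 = (h)*(h^2 - 4*h) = h*(h - 4)*(h)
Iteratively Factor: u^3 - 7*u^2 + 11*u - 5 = (u - 1)*(u^2 - 6*u + 5) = (u - 5)*(u - 1)*(u - 1)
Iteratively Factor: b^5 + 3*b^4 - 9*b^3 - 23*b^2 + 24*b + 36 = (b - 2)*(b^4 + 5*b^3 + b^2 - 21*b - 18) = (b - 2)*(b + 3)*(b^3 + 2*b^2 - 5*b - 6) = (b - 2)^2*(b + 3)*(b^2 + 4*b + 3) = (b - 2)^2*(b + 1)*(b + 3)*(b + 3)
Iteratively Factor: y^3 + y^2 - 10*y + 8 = (y + 4)*(y^2 - 3*y + 2) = (y - 1)*(y + 4)*(y - 2)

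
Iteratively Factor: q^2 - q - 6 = (q - 3)*(q + 2)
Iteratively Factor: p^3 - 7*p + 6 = (p + 3)*(p^2 - 3*p + 2) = (p - 1)*(p + 3)*(p - 2)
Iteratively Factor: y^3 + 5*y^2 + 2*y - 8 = (y + 2)*(y^2 + 3*y - 4) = (y + 2)*(y + 4)*(y - 1)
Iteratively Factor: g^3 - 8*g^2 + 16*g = (g - 4)*(g^2 - 4*g) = (g - 4)^2*(g)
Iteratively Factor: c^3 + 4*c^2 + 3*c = (c + 3)*(c^2 + c) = c*(c + 3)*(c + 1)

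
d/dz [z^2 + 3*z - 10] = 2*z + 3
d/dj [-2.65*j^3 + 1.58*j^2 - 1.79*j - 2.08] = -7.95*j^2 + 3.16*j - 1.79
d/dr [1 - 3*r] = -3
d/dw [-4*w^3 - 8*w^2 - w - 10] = -12*w^2 - 16*w - 1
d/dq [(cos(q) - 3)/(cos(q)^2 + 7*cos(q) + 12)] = (cos(q)^2 - 6*cos(q) - 33)*sin(q)/(cos(q)^2 + 7*cos(q) + 12)^2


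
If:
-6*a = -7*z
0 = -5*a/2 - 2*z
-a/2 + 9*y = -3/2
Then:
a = 0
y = -1/6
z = 0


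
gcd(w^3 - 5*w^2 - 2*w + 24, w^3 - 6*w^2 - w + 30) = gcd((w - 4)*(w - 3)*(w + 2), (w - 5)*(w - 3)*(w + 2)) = w^2 - w - 6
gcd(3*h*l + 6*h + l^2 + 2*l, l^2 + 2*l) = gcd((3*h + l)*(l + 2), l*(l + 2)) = l + 2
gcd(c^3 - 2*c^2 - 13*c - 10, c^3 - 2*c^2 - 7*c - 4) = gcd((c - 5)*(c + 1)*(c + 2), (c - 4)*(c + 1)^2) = c + 1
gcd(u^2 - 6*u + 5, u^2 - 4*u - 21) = 1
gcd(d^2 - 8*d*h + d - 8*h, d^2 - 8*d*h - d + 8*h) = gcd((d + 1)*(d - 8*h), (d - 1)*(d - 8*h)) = d - 8*h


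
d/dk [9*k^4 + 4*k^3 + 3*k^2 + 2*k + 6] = 36*k^3 + 12*k^2 + 6*k + 2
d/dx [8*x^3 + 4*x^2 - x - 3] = 24*x^2 + 8*x - 1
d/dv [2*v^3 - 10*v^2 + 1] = 2*v*(3*v - 10)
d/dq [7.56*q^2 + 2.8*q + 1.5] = 15.12*q + 2.8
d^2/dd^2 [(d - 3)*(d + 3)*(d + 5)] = 6*d + 10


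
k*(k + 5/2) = k^2 + 5*k/2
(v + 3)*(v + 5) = v^2 + 8*v + 15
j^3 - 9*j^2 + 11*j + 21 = (j - 7)*(j - 3)*(j + 1)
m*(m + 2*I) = m^2 + 2*I*m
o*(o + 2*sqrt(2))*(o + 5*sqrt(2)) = o^3 + 7*sqrt(2)*o^2 + 20*o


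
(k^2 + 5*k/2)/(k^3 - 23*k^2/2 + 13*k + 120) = k/(k^2 - 14*k + 48)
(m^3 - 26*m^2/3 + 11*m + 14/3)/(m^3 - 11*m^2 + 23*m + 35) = (3*m^2 - 5*m - 2)/(3*(m^2 - 4*m - 5))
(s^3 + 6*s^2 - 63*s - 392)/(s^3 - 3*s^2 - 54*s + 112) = (s + 7)/(s - 2)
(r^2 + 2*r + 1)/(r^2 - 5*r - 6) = (r + 1)/(r - 6)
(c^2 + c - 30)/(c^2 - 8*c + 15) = (c + 6)/(c - 3)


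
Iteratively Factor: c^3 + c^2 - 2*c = (c - 1)*(c^2 + 2*c) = c*(c - 1)*(c + 2)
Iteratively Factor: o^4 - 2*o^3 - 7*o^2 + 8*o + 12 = (o - 2)*(o^3 - 7*o - 6) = (o - 2)*(o + 1)*(o^2 - o - 6) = (o - 3)*(o - 2)*(o + 1)*(o + 2)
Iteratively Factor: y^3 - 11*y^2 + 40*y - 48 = (y - 4)*(y^2 - 7*y + 12) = (y - 4)^2*(y - 3)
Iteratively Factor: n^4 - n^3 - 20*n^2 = (n)*(n^3 - n^2 - 20*n) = n*(n - 5)*(n^2 + 4*n) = n*(n - 5)*(n + 4)*(n)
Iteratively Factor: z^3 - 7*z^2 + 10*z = (z - 5)*(z^2 - 2*z) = (z - 5)*(z - 2)*(z)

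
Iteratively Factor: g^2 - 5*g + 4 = (g - 4)*(g - 1)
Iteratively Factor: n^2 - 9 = (n - 3)*(n + 3)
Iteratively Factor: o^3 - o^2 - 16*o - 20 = (o - 5)*(o^2 + 4*o + 4) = (o - 5)*(o + 2)*(o + 2)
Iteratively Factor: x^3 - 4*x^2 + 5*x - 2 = (x - 1)*(x^2 - 3*x + 2) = (x - 1)^2*(x - 2)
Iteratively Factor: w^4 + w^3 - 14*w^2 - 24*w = (w + 2)*(w^3 - w^2 - 12*w) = (w + 2)*(w + 3)*(w^2 - 4*w) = (w - 4)*(w + 2)*(w + 3)*(w)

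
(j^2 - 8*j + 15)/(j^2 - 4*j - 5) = (j - 3)/(j + 1)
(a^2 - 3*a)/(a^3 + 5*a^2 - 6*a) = (a - 3)/(a^2 + 5*a - 6)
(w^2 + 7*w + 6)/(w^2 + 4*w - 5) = (w^2 + 7*w + 6)/(w^2 + 4*w - 5)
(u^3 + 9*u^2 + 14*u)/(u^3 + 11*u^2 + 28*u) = (u + 2)/(u + 4)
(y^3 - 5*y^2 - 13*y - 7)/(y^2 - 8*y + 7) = (y^2 + 2*y + 1)/(y - 1)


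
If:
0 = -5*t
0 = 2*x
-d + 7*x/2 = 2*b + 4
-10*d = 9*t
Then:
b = -2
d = 0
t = 0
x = 0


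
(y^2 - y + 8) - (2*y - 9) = y^2 - 3*y + 17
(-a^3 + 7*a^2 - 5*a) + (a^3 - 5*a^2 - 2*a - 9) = 2*a^2 - 7*a - 9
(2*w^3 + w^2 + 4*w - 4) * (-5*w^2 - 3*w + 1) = -10*w^5 - 11*w^4 - 21*w^3 + 9*w^2 + 16*w - 4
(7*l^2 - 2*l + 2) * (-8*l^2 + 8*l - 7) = -56*l^4 + 72*l^3 - 81*l^2 + 30*l - 14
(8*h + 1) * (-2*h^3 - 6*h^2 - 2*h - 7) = -16*h^4 - 50*h^3 - 22*h^2 - 58*h - 7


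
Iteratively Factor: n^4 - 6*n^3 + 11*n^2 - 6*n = (n - 1)*(n^3 - 5*n^2 + 6*n) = (n - 2)*(n - 1)*(n^2 - 3*n) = n*(n - 2)*(n - 1)*(n - 3)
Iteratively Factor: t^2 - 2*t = (t - 2)*(t)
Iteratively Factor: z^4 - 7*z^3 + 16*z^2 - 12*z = (z)*(z^3 - 7*z^2 + 16*z - 12) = z*(z - 2)*(z^2 - 5*z + 6) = z*(z - 2)^2*(z - 3)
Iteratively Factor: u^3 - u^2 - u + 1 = (u + 1)*(u^2 - 2*u + 1) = (u - 1)*(u + 1)*(u - 1)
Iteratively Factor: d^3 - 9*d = (d + 3)*(d^2 - 3*d) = (d - 3)*(d + 3)*(d)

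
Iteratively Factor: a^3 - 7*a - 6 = (a + 2)*(a^2 - 2*a - 3) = (a - 3)*(a + 2)*(a + 1)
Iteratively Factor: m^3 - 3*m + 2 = (m + 2)*(m^2 - 2*m + 1) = (m - 1)*(m + 2)*(m - 1)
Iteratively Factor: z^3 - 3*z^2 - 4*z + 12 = (z - 3)*(z^2 - 4) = (z - 3)*(z - 2)*(z + 2)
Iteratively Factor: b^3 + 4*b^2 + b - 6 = (b + 3)*(b^2 + b - 2) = (b + 2)*(b + 3)*(b - 1)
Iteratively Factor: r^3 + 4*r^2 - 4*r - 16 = (r + 2)*(r^2 + 2*r - 8) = (r - 2)*(r + 2)*(r + 4)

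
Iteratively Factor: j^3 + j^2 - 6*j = (j - 2)*(j^2 + 3*j) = (j - 2)*(j + 3)*(j)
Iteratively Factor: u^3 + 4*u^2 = (u)*(u^2 + 4*u) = u^2*(u + 4)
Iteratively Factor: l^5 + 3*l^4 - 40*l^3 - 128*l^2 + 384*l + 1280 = (l + 4)*(l^4 - l^3 - 36*l^2 + 16*l + 320) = (l - 4)*(l + 4)*(l^3 + 3*l^2 - 24*l - 80) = (l - 5)*(l - 4)*(l + 4)*(l^2 + 8*l + 16) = (l - 5)*(l - 4)*(l + 4)^2*(l + 4)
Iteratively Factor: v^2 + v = (v)*(v + 1)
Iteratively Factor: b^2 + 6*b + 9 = (b + 3)*(b + 3)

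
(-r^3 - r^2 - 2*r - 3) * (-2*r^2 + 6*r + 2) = 2*r^5 - 4*r^4 - 4*r^3 - 8*r^2 - 22*r - 6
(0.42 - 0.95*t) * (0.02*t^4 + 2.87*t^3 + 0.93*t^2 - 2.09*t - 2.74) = -0.019*t^5 - 2.7181*t^4 + 0.3219*t^3 + 2.3761*t^2 + 1.7252*t - 1.1508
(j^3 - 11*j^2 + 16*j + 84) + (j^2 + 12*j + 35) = j^3 - 10*j^2 + 28*j + 119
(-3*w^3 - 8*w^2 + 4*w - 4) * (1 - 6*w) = 18*w^4 + 45*w^3 - 32*w^2 + 28*w - 4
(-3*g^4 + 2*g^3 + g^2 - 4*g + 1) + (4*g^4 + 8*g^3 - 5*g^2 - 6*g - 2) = g^4 + 10*g^3 - 4*g^2 - 10*g - 1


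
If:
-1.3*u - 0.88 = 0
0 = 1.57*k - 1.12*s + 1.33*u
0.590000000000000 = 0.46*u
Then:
No Solution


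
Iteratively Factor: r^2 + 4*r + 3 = (r + 1)*(r + 3)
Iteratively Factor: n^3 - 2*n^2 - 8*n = (n)*(n^2 - 2*n - 8) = n*(n - 4)*(n + 2)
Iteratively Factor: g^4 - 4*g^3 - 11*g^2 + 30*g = (g - 5)*(g^3 + g^2 - 6*g) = (g - 5)*(g - 2)*(g^2 + 3*g) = (g - 5)*(g - 2)*(g + 3)*(g)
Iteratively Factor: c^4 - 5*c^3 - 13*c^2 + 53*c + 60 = (c - 4)*(c^3 - c^2 - 17*c - 15) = (c - 4)*(c + 1)*(c^2 - 2*c - 15) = (c - 5)*(c - 4)*(c + 1)*(c + 3)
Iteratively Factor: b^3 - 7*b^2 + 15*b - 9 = (b - 3)*(b^2 - 4*b + 3) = (b - 3)^2*(b - 1)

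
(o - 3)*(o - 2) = o^2 - 5*o + 6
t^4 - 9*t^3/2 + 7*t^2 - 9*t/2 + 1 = (t - 2)*(t - 1)^2*(t - 1/2)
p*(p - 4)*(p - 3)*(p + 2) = p^4 - 5*p^3 - 2*p^2 + 24*p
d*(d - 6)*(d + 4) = d^3 - 2*d^2 - 24*d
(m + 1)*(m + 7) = m^2 + 8*m + 7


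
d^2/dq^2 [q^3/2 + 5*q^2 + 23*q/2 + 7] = 3*q + 10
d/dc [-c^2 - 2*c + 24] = -2*c - 2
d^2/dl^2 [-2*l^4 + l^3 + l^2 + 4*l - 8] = -24*l^2 + 6*l + 2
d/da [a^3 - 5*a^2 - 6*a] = 3*a^2 - 10*a - 6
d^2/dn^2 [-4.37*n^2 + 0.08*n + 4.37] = -8.74000000000000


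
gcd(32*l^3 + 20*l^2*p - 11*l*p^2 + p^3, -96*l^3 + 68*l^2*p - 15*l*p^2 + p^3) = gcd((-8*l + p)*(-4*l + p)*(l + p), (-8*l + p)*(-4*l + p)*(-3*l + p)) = 32*l^2 - 12*l*p + p^2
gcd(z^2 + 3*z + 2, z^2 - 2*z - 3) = z + 1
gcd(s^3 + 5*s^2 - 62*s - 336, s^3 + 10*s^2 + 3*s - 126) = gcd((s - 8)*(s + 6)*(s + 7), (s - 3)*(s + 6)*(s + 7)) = s^2 + 13*s + 42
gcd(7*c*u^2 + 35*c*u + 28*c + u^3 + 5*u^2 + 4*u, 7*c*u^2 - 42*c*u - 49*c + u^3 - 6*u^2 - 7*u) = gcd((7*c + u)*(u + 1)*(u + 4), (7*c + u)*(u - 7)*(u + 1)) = 7*c*u + 7*c + u^2 + u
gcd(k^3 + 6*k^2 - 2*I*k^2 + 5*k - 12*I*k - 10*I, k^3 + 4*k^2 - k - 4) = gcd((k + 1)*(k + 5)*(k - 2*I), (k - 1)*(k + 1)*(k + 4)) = k + 1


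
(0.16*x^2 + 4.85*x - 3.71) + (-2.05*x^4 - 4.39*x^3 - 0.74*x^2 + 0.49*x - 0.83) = -2.05*x^4 - 4.39*x^3 - 0.58*x^2 + 5.34*x - 4.54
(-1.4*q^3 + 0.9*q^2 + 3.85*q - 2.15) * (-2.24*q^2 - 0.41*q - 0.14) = 3.136*q^5 - 1.442*q^4 - 8.797*q^3 + 3.1115*q^2 + 0.3425*q + 0.301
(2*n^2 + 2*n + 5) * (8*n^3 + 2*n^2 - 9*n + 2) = 16*n^5 + 20*n^4 + 26*n^3 - 4*n^2 - 41*n + 10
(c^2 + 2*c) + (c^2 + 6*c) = 2*c^2 + 8*c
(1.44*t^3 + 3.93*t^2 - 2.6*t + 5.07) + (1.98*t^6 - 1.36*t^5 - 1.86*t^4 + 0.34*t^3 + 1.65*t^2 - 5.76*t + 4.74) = 1.98*t^6 - 1.36*t^5 - 1.86*t^4 + 1.78*t^3 + 5.58*t^2 - 8.36*t + 9.81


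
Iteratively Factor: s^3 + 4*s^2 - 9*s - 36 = (s - 3)*(s^2 + 7*s + 12) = (s - 3)*(s + 3)*(s + 4)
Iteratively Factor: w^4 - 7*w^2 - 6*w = (w - 3)*(w^3 + 3*w^2 + 2*w) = (w - 3)*(w + 2)*(w^2 + w) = w*(w - 3)*(w + 2)*(w + 1)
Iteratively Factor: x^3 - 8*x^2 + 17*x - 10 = (x - 2)*(x^2 - 6*x + 5) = (x - 5)*(x - 2)*(x - 1)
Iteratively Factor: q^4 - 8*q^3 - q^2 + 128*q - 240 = (q - 4)*(q^3 - 4*q^2 - 17*q + 60) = (q - 5)*(q - 4)*(q^2 + q - 12) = (q - 5)*(q - 4)*(q + 4)*(q - 3)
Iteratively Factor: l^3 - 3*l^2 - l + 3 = (l - 1)*(l^2 - 2*l - 3) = (l - 1)*(l + 1)*(l - 3)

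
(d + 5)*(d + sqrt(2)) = d^2 + sqrt(2)*d + 5*d + 5*sqrt(2)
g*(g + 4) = g^2 + 4*g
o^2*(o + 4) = o^3 + 4*o^2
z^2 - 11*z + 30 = (z - 6)*(z - 5)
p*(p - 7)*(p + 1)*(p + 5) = p^4 - p^3 - 37*p^2 - 35*p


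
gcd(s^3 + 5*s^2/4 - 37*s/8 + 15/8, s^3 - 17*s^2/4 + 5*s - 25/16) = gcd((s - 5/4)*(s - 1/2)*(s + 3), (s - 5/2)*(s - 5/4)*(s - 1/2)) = s^2 - 7*s/4 + 5/8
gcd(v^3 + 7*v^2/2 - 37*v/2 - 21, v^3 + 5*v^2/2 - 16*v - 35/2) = v^2 - 5*v/2 - 7/2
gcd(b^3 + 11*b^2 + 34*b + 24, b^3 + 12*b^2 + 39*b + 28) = b^2 + 5*b + 4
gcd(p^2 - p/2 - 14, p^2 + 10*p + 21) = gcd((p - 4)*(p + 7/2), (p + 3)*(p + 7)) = 1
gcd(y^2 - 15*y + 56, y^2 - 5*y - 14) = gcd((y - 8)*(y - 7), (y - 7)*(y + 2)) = y - 7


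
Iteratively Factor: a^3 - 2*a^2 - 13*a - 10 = (a - 5)*(a^2 + 3*a + 2) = (a - 5)*(a + 2)*(a + 1)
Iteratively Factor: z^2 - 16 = (z - 4)*(z + 4)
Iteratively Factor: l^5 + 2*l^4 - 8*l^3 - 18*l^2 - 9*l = (l + 3)*(l^4 - l^3 - 5*l^2 - 3*l) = (l + 1)*(l + 3)*(l^3 - 2*l^2 - 3*l) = l*(l + 1)*(l + 3)*(l^2 - 2*l - 3) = l*(l - 3)*(l + 1)*(l + 3)*(l + 1)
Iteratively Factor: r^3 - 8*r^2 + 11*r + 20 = (r - 5)*(r^2 - 3*r - 4) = (r - 5)*(r - 4)*(r + 1)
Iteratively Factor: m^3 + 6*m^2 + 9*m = (m + 3)*(m^2 + 3*m) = (m + 3)^2*(m)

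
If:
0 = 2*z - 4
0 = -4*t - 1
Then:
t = -1/4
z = 2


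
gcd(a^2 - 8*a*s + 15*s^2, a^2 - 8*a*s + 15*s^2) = a^2 - 8*a*s + 15*s^2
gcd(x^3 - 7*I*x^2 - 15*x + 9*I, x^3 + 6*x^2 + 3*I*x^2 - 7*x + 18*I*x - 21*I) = 1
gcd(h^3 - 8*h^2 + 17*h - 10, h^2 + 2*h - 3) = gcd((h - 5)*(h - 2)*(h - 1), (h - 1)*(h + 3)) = h - 1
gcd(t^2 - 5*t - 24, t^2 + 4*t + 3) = t + 3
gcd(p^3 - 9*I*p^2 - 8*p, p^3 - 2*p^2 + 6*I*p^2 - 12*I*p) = p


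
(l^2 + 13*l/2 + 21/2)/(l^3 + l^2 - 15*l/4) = 2*(2*l^2 + 13*l + 21)/(l*(4*l^2 + 4*l - 15))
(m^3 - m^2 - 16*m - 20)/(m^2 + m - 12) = (m^3 - m^2 - 16*m - 20)/(m^2 + m - 12)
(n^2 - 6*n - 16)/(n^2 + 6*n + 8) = (n - 8)/(n + 4)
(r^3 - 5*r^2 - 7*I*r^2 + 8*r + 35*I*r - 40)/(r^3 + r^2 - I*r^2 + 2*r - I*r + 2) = (r^2 - r*(5 + 8*I) + 40*I)/(r^2 + r*(1 - 2*I) - 2*I)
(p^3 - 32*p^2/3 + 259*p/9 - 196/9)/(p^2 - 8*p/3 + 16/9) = (3*p^2 - 28*p + 49)/(3*p - 4)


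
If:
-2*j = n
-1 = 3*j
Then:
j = -1/3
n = 2/3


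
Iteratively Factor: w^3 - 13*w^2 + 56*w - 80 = (w - 4)*(w^2 - 9*w + 20) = (w - 4)^2*(w - 5)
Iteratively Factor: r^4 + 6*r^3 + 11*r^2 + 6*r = (r)*(r^3 + 6*r^2 + 11*r + 6) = r*(r + 2)*(r^2 + 4*r + 3) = r*(r + 1)*(r + 2)*(r + 3)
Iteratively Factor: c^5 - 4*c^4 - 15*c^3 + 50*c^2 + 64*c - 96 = (c - 1)*(c^4 - 3*c^3 - 18*c^2 + 32*c + 96) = (c - 1)*(c + 2)*(c^3 - 5*c^2 - 8*c + 48) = (c - 4)*(c - 1)*(c + 2)*(c^2 - c - 12) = (c - 4)^2*(c - 1)*(c + 2)*(c + 3)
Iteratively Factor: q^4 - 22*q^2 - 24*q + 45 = (q + 3)*(q^3 - 3*q^2 - 13*q + 15) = (q - 1)*(q + 3)*(q^2 - 2*q - 15) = (q - 5)*(q - 1)*(q + 3)*(q + 3)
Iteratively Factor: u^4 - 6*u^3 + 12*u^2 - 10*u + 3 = (u - 1)*(u^3 - 5*u^2 + 7*u - 3) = (u - 1)^2*(u^2 - 4*u + 3) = (u - 3)*(u - 1)^2*(u - 1)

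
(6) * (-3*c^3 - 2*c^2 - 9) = -18*c^3 - 12*c^2 - 54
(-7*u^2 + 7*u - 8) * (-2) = 14*u^2 - 14*u + 16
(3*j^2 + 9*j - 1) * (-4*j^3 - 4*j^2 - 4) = -12*j^5 - 48*j^4 - 32*j^3 - 8*j^2 - 36*j + 4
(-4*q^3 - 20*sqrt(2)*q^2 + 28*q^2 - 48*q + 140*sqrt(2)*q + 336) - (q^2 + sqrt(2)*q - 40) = -4*q^3 - 20*sqrt(2)*q^2 + 27*q^2 - 48*q + 139*sqrt(2)*q + 376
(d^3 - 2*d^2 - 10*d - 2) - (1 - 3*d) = d^3 - 2*d^2 - 7*d - 3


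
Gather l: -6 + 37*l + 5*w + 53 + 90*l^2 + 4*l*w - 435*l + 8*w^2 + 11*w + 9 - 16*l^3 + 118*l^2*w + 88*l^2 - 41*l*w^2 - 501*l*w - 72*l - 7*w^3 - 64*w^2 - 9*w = -16*l^3 + l^2*(118*w + 178) + l*(-41*w^2 - 497*w - 470) - 7*w^3 - 56*w^2 + 7*w + 56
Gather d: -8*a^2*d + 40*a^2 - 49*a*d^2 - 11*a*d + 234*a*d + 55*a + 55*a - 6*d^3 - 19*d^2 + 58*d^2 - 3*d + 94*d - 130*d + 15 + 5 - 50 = 40*a^2 + 110*a - 6*d^3 + d^2*(39 - 49*a) + d*(-8*a^2 + 223*a - 39) - 30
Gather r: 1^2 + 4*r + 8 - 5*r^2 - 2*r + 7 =-5*r^2 + 2*r + 16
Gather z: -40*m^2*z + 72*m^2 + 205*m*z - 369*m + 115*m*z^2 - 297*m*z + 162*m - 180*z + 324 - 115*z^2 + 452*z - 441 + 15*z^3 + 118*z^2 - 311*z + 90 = 72*m^2 - 207*m + 15*z^3 + z^2*(115*m + 3) + z*(-40*m^2 - 92*m - 39) - 27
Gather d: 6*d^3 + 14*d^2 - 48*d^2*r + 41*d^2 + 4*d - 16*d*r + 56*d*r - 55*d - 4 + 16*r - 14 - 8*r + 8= 6*d^3 + d^2*(55 - 48*r) + d*(40*r - 51) + 8*r - 10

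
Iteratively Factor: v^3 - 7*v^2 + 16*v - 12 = (v - 2)*(v^2 - 5*v + 6) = (v - 3)*(v - 2)*(v - 2)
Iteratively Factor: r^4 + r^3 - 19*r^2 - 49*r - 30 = (r + 2)*(r^3 - r^2 - 17*r - 15) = (r + 2)*(r + 3)*(r^2 - 4*r - 5) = (r + 1)*(r + 2)*(r + 3)*(r - 5)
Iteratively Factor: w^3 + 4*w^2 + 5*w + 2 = (w + 1)*(w^2 + 3*w + 2) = (w + 1)*(w + 2)*(w + 1)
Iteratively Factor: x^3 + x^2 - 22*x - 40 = (x + 4)*(x^2 - 3*x - 10) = (x + 2)*(x + 4)*(x - 5)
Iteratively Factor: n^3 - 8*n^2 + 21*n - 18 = (n - 3)*(n^2 - 5*n + 6) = (n - 3)*(n - 2)*(n - 3)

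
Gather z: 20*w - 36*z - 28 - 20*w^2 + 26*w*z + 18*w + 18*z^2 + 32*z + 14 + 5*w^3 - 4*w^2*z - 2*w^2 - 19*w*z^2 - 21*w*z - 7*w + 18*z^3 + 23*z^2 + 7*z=5*w^3 - 22*w^2 + 31*w + 18*z^3 + z^2*(41 - 19*w) + z*(-4*w^2 + 5*w + 3) - 14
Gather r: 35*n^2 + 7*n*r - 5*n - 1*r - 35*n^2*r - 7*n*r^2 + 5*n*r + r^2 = 35*n^2 - 5*n + r^2*(1 - 7*n) + r*(-35*n^2 + 12*n - 1)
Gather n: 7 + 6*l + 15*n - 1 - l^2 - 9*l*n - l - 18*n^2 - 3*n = -l^2 + 5*l - 18*n^2 + n*(12 - 9*l) + 6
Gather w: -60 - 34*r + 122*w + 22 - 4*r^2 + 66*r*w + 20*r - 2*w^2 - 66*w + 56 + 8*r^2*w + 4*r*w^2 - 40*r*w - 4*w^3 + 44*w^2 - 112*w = -4*r^2 - 14*r - 4*w^3 + w^2*(4*r + 42) + w*(8*r^2 + 26*r - 56) + 18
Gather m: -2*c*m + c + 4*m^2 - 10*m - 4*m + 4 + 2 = c + 4*m^2 + m*(-2*c - 14) + 6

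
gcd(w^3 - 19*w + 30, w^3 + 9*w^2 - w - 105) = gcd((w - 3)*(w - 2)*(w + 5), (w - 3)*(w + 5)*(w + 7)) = w^2 + 2*w - 15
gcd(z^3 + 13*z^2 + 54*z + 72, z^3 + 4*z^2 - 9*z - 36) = z^2 + 7*z + 12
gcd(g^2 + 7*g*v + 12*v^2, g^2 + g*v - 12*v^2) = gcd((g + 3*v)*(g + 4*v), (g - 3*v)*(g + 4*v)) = g + 4*v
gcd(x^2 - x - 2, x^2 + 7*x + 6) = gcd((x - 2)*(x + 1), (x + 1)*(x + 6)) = x + 1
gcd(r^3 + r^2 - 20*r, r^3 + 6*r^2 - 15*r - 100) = r^2 + r - 20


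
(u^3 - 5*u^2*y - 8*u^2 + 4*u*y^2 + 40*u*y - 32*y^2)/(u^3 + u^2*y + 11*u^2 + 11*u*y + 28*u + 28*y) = (u^3 - 5*u^2*y - 8*u^2 + 4*u*y^2 + 40*u*y - 32*y^2)/(u^3 + u^2*y + 11*u^2 + 11*u*y + 28*u + 28*y)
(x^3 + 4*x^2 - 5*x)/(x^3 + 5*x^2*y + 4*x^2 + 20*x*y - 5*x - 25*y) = x/(x + 5*y)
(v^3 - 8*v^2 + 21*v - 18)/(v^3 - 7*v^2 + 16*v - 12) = (v - 3)/(v - 2)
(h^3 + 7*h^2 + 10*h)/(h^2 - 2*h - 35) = h*(h + 2)/(h - 7)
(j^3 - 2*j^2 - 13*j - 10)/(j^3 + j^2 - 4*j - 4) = (j - 5)/(j - 2)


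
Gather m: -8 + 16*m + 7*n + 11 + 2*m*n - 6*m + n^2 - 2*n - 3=m*(2*n + 10) + n^2 + 5*n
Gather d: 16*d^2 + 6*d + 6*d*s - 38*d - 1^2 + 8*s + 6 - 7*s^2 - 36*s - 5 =16*d^2 + d*(6*s - 32) - 7*s^2 - 28*s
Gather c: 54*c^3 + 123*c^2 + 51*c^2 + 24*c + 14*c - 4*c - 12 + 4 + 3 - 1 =54*c^3 + 174*c^2 + 34*c - 6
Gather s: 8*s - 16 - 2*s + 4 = 6*s - 12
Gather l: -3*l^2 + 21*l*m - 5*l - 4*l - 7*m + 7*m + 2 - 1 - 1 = -3*l^2 + l*(21*m - 9)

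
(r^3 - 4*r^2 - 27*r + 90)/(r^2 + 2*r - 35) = (r^3 - 4*r^2 - 27*r + 90)/(r^2 + 2*r - 35)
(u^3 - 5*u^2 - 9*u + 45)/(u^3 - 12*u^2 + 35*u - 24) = (u^2 - 2*u - 15)/(u^2 - 9*u + 8)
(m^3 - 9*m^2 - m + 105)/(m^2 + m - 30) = (m^2 - 4*m - 21)/(m + 6)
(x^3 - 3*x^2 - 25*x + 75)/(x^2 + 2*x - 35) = (x^2 + 2*x - 15)/(x + 7)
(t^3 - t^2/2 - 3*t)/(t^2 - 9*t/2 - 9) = t*(t - 2)/(t - 6)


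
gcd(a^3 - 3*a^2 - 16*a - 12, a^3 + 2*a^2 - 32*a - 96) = a - 6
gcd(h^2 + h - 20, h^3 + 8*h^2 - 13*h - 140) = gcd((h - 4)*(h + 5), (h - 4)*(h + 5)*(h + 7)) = h^2 + h - 20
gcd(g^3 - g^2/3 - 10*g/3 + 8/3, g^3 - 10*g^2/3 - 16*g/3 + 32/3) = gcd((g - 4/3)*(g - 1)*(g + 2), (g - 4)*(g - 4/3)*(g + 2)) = g^2 + 2*g/3 - 8/3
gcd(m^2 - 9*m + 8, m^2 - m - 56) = m - 8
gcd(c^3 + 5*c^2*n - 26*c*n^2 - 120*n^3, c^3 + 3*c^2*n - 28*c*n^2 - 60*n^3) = c^2 + c*n - 30*n^2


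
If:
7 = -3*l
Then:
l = -7/3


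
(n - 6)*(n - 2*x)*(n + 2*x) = n^3 - 6*n^2 - 4*n*x^2 + 24*x^2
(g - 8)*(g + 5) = g^2 - 3*g - 40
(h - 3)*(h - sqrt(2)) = h^2 - 3*h - sqrt(2)*h + 3*sqrt(2)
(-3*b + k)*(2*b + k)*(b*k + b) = -6*b^3*k - 6*b^3 - b^2*k^2 - b^2*k + b*k^3 + b*k^2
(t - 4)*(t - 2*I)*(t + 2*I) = t^3 - 4*t^2 + 4*t - 16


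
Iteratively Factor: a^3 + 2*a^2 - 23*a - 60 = (a + 3)*(a^2 - a - 20) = (a + 3)*(a + 4)*(a - 5)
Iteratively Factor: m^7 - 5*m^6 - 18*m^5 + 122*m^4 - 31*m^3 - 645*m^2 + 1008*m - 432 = (m - 4)*(m^6 - m^5 - 22*m^4 + 34*m^3 + 105*m^2 - 225*m + 108) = (m - 4)*(m - 3)*(m^5 + 2*m^4 - 16*m^3 - 14*m^2 + 63*m - 36) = (m - 4)*(m - 3)*(m + 4)*(m^4 - 2*m^3 - 8*m^2 + 18*m - 9) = (m - 4)*(m - 3)*(m - 1)*(m + 4)*(m^3 - m^2 - 9*m + 9) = (m - 4)*(m - 3)*(m - 1)*(m + 3)*(m + 4)*(m^2 - 4*m + 3) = (m - 4)*(m - 3)^2*(m - 1)*(m + 3)*(m + 4)*(m - 1)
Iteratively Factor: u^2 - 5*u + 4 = (u - 1)*(u - 4)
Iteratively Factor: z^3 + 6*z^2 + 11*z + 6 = (z + 2)*(z^2 + 4*z + 3) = (z + 2)*(z + 3)*(z + 1)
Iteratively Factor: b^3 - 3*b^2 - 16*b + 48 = (b + 4)*(b^2 - 7*b + 12) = (b - 3)*(b + 4)*(b - 4)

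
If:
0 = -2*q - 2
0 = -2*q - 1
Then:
No Solution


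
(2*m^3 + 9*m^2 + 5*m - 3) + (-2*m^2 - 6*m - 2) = 2*m^3 + 7*m^2 - m - 5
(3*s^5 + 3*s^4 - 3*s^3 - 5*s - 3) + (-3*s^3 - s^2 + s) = 3*s^5 + 3*s^4 - 6*s^3 - s^2 - 4*s - 3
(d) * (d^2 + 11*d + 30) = d^3 + 11*d^2 + 30*d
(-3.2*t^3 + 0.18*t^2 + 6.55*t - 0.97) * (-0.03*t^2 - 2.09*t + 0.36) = 0.096*t^5 + 6.6826*t^4 - 1.7247*t^3 - 13.5956*t^2 + 4.3853*t - 0.3492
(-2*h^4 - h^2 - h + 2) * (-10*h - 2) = 20*h^5 + 4*h^4 + 10*h^3 + 12*h^2 - 18*h - 4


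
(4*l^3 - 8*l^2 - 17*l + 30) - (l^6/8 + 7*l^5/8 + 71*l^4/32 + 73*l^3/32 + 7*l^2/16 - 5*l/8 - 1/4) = -l^6/8 - 7*l^5/8 - 71*l^4/32 + 55*l^3/32 - 135*l^2/16 - 131*l/8 + 121/4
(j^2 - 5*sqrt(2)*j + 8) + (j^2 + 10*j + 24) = 2*j^2 - 5*sqrt(2)*j + 10*j + 32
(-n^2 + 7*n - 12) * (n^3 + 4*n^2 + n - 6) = -n^5 + 3*n^4 + 15*n^3 - 35*n^2 - 54*n + 72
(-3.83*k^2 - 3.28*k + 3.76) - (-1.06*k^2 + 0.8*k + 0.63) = -2.77*k^2 - 4.08*k + 3.13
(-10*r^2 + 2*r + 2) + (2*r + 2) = -10*r^2 + 4*r + 4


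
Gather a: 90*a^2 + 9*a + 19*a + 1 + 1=90*a^2 + 28*a + 2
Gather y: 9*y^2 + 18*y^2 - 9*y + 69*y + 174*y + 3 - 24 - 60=27*y^2 + 234*y - 81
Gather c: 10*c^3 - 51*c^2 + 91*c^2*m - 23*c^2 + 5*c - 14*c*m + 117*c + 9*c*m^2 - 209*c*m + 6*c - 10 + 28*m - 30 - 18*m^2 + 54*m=10*c^3 + c^2*(91*m - 74) + c*(9*m^2 - 223*m + 128) - 18*m^2 + 82*m - 40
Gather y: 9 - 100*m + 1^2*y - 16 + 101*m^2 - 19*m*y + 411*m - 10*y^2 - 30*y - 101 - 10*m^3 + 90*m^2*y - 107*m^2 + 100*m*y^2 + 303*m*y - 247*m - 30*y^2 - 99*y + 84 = -10*m^3 - 6*m^2 + 64*m + y^2*(100*m - 40) + y*(90*m^2 + 284*m - 128) - 24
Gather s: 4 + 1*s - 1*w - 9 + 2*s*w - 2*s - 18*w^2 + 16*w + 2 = s*(2*w - 1) - 18*w^2 + 15*w - 3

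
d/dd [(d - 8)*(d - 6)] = 2*d - 14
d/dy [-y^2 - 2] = -2*y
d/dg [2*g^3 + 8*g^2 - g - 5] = 6*g^2 + 16*g - 1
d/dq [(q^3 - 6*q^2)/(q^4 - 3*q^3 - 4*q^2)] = (-q^2 + 12*q - 22)/(q^4 - 6*q^3 + q^2 + 24*q + 16)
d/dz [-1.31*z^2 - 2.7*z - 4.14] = -2.62*z - 2.7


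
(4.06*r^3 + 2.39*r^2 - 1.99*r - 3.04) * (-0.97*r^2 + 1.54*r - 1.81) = -3.9382*r^5 + 3.9341*r^4 - 1.7377*r^3 - 4.4417*r^2 - 1.0797*r + 5.5024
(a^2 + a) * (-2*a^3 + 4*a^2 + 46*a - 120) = -2*a^5 + 2*a^4 + 50*a^3 - 74*a^2 - 120*a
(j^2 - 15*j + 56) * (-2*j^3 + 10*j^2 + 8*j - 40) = -2*j^5 + 40*j^4 - 254*j^3 + 400*j^2 + 1048*j - 2240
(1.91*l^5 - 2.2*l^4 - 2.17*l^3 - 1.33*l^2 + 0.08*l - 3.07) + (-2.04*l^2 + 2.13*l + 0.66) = 1.91*l^5 - 2.2*l^4 - 2.17*l^3 - 3.37*l^2 + 2.21*l - 2.41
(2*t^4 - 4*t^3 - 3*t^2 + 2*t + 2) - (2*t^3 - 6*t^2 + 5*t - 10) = 2*t^4 - 6*t^3 + 3*t^2 - 3*t + 12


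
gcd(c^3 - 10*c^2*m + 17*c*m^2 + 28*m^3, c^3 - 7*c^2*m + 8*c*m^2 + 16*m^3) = c^2 - 3*c*m - 4*m^2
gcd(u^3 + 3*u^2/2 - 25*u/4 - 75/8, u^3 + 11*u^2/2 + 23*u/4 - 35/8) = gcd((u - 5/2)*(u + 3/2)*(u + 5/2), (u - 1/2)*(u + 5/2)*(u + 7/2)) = u + 5/2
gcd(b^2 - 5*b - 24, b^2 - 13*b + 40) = b - 8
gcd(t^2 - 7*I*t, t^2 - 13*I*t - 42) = t - 7*I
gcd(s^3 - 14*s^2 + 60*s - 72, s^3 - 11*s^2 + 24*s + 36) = s^2 - 12*s + 36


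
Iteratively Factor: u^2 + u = (u)*(u + 1)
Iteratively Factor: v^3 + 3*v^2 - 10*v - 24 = (v - 3)*(v^2 + 6*v + 8) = (v - 3)*(v + 4)*(v + 2)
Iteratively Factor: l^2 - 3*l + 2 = (l - 1)*(l - 2)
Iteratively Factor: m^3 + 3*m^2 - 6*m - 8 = (m + 1)*(m^2 + 2*m - 8) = (m + 1)*(m + 4)*(m - 2)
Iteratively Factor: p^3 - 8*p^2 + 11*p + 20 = (p - 5)*(p^2 - 3*p - 4) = (p - 5)*(p - 4)*(p + 1)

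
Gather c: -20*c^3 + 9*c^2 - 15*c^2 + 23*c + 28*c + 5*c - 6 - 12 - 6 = -20*c^3 - 6*c^2 + 56*c - 24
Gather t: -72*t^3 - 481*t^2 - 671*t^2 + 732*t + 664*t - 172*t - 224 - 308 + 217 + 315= -72*t^3 - 1152*t^2 + 1224*t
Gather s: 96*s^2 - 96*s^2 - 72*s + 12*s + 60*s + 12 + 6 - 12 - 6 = 0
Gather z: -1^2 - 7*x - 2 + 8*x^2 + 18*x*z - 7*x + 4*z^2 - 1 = 8*x^2 + 18*x*z - 14*x + 4*z^2 - 4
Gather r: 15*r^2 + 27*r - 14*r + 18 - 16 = 15*r^2 + 13*r + 2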